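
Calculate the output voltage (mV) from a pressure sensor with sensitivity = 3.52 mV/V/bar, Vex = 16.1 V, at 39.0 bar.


Output = sensitivity * Vex * P.
Vout = 3.52 * 16.1 * 39.0
Vout = 56.672 * 39.0
Vout = 2210.21 mV

2210.21 mV


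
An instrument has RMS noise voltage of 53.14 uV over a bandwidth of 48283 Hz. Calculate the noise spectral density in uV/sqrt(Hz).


Noise spectral density = Vrms / sqrt(BW).
NSD = 53.14 / sqrt(48283)
NSD = 53.14 / 219.7339
NSD = 0.2418 uV/sqrt(Hz)

0.2418 uV/sqrt(Hz)


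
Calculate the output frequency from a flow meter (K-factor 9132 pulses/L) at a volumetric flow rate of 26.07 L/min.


Frequency = K * Q / 60 (converting L/min to L/s).
f = 9132 * 26.07 / 60
f = 238071.24 / 60
f = 3967.85 Hz

3967.85 Hz


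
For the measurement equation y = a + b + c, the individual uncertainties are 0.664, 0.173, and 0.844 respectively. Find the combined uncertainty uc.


For a sum of independent quantities, uc = sqrt(u1^2 + u2^2 + u3^2).
uc = sqrt(0.664^2 + 0.173^2 + 0.844^2)
uc = sqrt(0.440896 + 0.029929 + 0.712336)
uc = 1.0877

1.0877


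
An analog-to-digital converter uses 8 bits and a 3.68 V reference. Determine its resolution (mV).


The resolution (LSB) of an ADC is Vref / 2^n.
LSB = 3.68 / 2^8
LSB = 3.68 / 256
LSB = 0.014375 V = 14.375 mV

14.375 mV


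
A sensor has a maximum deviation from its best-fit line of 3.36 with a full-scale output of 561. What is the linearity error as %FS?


Linearity error = (max deviation / full scale) * 100%.
Linearity = (3.36 / 561) * 100
Linearity = 0.599 %FS

0.599 %FS


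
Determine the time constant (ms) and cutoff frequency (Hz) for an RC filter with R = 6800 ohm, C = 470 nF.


Time constant: tau = R * C.
tau = 6800 * 4.70e-07 = 0.003196 s
tau = 3.196 ms
Cutoff frequency: fc = 1 / (2*pi*R*C).
fc = 1 / (2*pi*0.003196) = 49.8 Hz

tau = 3.196 ms, fc = 49.8 Hz


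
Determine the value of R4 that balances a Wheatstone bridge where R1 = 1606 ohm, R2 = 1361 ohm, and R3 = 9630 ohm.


At balance: R1*R4 = R2*R3, so R4 = R2*R3/R1.
R4 = 1361 * 9630 / 1606
R4 = 13106430 / 1606
R4 = 8160.92 ohm

8160.92 ohm


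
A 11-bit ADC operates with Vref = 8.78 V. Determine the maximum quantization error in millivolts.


The maximum quantization error is +/- LSB/2.
LSB = Vref / 2^n = 8.78 / 2048 = 0.00428711 V
Max error = LSB / 2 = 0.00428711 / 2 = 0.00214355 V
Max error = 2.1436 mV

2.1436 mV


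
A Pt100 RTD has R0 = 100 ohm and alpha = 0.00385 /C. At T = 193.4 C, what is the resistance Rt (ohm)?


The RTD equation: Rt = R0 * (1 + alpha * T).
Rt = 100 * (1 + 0.00385 * 193.4)
Rt = 100 * (1 + 0.74459)
Rt = 100 * 1.74459
Rt = 174.459 ohm

174.459 ohm


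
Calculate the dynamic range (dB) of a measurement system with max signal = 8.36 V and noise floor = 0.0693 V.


Dynamic range = 20 * log10(Vmax / Vnoise).
DR = 20 * log10(8.36 / 0.0693)
DR = 20 * log10(120.63)
DR = 41.63 dB

41.63 dB


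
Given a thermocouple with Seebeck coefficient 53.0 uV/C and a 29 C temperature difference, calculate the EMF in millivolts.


The thermocouple output V = sensitivity * dT.
V = 53.0 uV/C * 29 C
V = 1537.0 uV
V = 1.537 mV

1.537 mV


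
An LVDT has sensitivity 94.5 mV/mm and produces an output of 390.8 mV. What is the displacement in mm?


Displacement = Vout / sensitivity.
d = 390.8 / 94.5
d = 4.135 mm

4.135 mm


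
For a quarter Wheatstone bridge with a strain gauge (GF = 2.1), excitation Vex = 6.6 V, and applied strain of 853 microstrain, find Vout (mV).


Quarter bridge output: Vout = (GF * epsilon * Vex) / 4.
Vout = (2.1 * 853e-6 * 6.6) / 4
Vout = 0.01182258 / 4 V
Vout = 0.00295564 V = 2.9556 mV

2.9556 mV


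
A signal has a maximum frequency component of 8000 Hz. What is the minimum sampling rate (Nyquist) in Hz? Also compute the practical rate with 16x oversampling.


By Nyquist theorem, fs_min = 2 * fmax.
fs_min = 2 * 8000 = 16000 Hz
Practical rate = 16 * fs_min = 16 * 16000 = 256000 Hz

fs_min = 16000 Hz, fs_practical = 256000 Hz


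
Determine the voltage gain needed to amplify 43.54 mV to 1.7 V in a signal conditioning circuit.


Gain = Vout / Vin (converting to same units).
G = 1.7 V / 43.54 mV
G = 1700.0 mV / 43.54 mV
G = 39.04

39.04


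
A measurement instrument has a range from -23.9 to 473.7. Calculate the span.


Span = upper range - lower range.
Span = 473.7 - (-23.9)
Span = 497.6

497.6


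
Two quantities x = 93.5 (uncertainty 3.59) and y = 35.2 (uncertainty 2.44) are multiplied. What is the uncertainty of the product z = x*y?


For a product z = x*y, the relative uncertainty is:
uz/z = sqrt((ux/x)^2 + (uy/y)^2)
Relative uncertainties: ux/x = 3.59/93.5 = 0.038396
uy/y = 2.44/35.2 = 0.069318
z = 93.5 * 35.2 = 3291.2
uz = 3291.2 * sqrt(0.038396^2 + 0.069318^2) = 260.8

260.8


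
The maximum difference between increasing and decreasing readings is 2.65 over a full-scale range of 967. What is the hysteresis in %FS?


Hysteresis = (max difference / full scale) * 100%.
H = (2.65 / 967) * 100
H = 0.274 %FS

0.274 %FS


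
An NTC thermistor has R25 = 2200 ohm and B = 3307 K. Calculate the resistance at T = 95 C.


NTC thermistor equation: Rt = R25 * exp(B * (1/T - 1/T25)).
T in Kelvin: 368.15 K, T25 = 298.15 K
1/T - 1/T25 = 1/368.15 - 1/298.15 = -0.00063773
B * (1/T - 1/T25) = 3307 * -0.00063773 = -2.109
Rt = 2200 * exp(-2.109) = 267.0 ohm

267.0 ohm


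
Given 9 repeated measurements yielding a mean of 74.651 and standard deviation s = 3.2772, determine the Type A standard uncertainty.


The standard uncertainty for Type A evaluation is u = s / sqrt(n).
u = 3.2772 / sqrt(9)
u = 3.2772 / 3.0
u = 1.0924

1.0924


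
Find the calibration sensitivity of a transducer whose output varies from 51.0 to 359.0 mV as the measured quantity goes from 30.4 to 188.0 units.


Sensitivity = (y2 - y1) / (x2 - x1).
S = (359.0 - 51.0) / (188.0 - 30.4)
S = 308.0 / 157.6
S = 1.9543 mV/unit

1.9543 mV/unit


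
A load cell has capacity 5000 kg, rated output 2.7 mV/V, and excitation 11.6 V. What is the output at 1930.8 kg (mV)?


Vout = rated_output * Vex * (load / capacity).
Vout = 2.7 * 11.6 * (1930.8 / 5000)
Vout = 2.7 * 11.6 * 0.38616
Vout = 12.095 mV

12.095 mV


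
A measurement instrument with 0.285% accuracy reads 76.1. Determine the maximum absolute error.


Absolute error = (accuracy% / 100) * reading.
Error = (0.285 / 100) * 76.1
Error = 0.00285 * 76.1
Error = 0.2169

0.2169


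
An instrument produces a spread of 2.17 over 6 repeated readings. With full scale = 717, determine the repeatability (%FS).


Repeatability = (spread / full scale) * 100%.
R = (2.17 / 717) * 100
R = 0.303 %FS

0.303 %FS


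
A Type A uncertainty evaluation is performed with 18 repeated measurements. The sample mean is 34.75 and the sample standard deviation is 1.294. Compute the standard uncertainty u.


The standard uncertainty for Type A evaluation is u = s / sqrt(n).
u = 1.294 / sqrt(18)
u = 1.294 / 4.2426
u = 0.305

0.305


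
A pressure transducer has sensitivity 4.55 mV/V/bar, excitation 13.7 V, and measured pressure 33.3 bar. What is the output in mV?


Output = sensitivity * Vex * P.
Vout = 4.55 * 13.7 * 33.3
Vout = 62.335 * 33.3
Vout = 2075.76 mV

2075.76 mV


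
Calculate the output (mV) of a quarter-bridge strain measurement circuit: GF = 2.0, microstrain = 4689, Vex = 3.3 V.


Quarter bridge output: Vout = (GF * epsilon * Vex) / 4.
Vout = (2.0 * 4689e-6 * 3.3) / 4
Vout = 0.0309474 / 4 V
Vout = 0.00773685 V = 7.7368 mV

7.7368 mV


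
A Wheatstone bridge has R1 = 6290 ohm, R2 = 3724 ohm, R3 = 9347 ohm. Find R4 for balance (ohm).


At balance: R1*R4 = R2*R3, so R4 = R2*R3/R1.
R4 = 3724 * 9347 / 6290
R4 = 34808228 / 6290
R4 = 5533.9 ohm

5533.9 ohm


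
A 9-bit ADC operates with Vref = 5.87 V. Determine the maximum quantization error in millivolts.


The maximum quantization error is +/- LSB/2.
LSB = Vref / 2^n = 5.87 / 512 = 0.01146484 V
Max error = LSB / 2 = 0.01146484 / 2 = 0.00573242 V
Max error = 5.7324 mV

5.7324 mV


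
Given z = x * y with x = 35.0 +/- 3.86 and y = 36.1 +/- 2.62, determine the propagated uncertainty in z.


For a product z = x*y, the relative uncertainty is:
uz/z = sqrt((ux/x)^2 + (uy/y)^2)
Relative uncertainties: ux/x = 3.86/35.0 = 0.110286
uy/y = 2.62/36.1 = 0.072576
z = 35.0 * 36.1 = 1263.5
uz = 1263.5 * sqrt(0.110286^2 + 0.072576^2) = 166.812

166.812


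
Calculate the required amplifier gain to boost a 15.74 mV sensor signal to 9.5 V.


Gain = Vout / Vin (converting to same units).
G = 9.5 V / 15.74 mV
G = 9500.0 mV / 15.74 mV
G = 603.56

603.56


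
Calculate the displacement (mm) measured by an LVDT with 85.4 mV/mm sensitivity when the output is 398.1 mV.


Displacement = Vout / sensitivity.
d = 398.1 / 85.4
d = 4.662 mm

4.662 mm


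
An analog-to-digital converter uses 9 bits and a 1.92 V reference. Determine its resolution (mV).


The resolution (LSB) of an ADC is Vref / 2^n.
LSB = 1.92 / 2^9
LSB = 1.92 / 512
LSB = 0.00375 V = 3.75 mV

3.75 mV


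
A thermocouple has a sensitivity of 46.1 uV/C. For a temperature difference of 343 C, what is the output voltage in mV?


The thermocouple output V = sensitivity * dT.
V = 46.1 uV/C * 343 C
V = 15812.3 uV
V = 15.812 mV

15.812 mV


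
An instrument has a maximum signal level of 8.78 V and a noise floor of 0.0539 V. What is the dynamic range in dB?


Dynamic range = 20 * log10(Vmax / Vnoise).
DR = 20 * log10(8.78 / 0.0539)
DR = 20 * log10(162.89)
DR = 44.24 dB

44.24 dB


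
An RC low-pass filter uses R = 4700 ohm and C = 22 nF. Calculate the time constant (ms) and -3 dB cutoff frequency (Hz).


Time constant: tau = R * C.
tau = 4700 * 2.20e-08 = 0.0001034 s
tau = 0.1034 ms
Cutoff frequency: fc = 1 / (2*pi*R*C).
fc = 1 / (2*pi*0.0001034) = 1539.22 Hz

tau = 0.1034 ms, fc = 1539.22 Hz


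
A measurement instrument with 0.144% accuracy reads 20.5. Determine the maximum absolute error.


Absolute error = (accuracy% / 100) * reading.
Error = (0.144 / 100) * 20.5
Error = 0.00144 * 20.5
Error = 0.0295

0.0295


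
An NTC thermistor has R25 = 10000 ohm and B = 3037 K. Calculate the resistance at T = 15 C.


NTC thermistor equation: Rt = R25 * exp(B * (1/T - 1/T25)).
T in Kelvin: 288.15 K, T25 = 298.15 K
1/T - 1/T25 = 1/288.15 - 1/298.15 = 0.0001164
B * (1/T - 1/T25) = 3037 * 0.0001164 = 0.3535
Rt = 10000 * exp(0.3535) = 14240.5 ohm

14240.5 ohm


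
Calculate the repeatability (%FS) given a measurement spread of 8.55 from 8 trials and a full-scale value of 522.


Repeatability = (spread / full scale) * 100%.
R = (8.55 / 522) * 100
R = 1.638 %FS

1.638 %FS


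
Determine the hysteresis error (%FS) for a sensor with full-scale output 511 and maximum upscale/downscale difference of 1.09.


Hysteresis = (max difference / full scale) * 100%.
H = (1.09 / 511) * 100
H = 0.213 %FS

0.213 %FS


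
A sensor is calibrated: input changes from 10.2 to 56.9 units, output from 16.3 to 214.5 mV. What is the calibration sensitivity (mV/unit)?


Sensitivity = (y2 - y1) / (x2 - x1).
S = (214.5 - 16.3) / (56.9 - 10.2)
S = 198.2 / 46.7
S = 4.2441 mV/unit

4.2441 mV/unit


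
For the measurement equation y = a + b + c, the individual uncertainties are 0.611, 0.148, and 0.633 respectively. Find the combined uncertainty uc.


For a sum of independent quantities, uc = sqrt(u1^2 + u2^2 + u3^2).
uc = sqrt(0.611^2 + 0.148^2 + 0.633^2)
uc = sqrt(0.373321 + 0.021904 + 0.400689)
uc = 0.8921

0.8921


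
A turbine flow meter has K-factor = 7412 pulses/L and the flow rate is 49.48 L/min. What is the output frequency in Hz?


Frequency = K * Q / 60 (converting L/min to L/s).
f = 7412 * 49.48 / 60
f = 366745.76 / 60
f = 6112.43 Hz

6112.43 Hz


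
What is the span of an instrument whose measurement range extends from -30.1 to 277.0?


Span = upper range - lower range.
Span = 277.0 - (-30.1)
Span = 307.1

307.1


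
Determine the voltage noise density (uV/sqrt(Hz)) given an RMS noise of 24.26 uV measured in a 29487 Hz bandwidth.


Noise spectral density = Vrms / sqrt(BW).
NSD = 24.26 / sqrt(29487)
NSD = 24.26 / 171.7178
NSD = 0.1413 uV/sqrt(Hz)

0.1413 uV/sqrt(Hz)


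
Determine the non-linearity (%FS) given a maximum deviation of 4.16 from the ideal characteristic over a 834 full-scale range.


Linearity error = (max deviation / full scale) * 100%.
Linearity = (4.16 / 834) * 100
Linearity = 0.499 %FS

0.499 %FS


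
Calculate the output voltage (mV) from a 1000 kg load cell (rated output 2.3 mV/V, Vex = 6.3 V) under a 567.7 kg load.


Vout = rated_output * Vex * (load / capacity).
Vout = 2.3 * 6.3 * (567.7 / 1000)
Vout = 2.3 * 6.3 * 0.5677
Vout = 8.226 mV

8.226 mV


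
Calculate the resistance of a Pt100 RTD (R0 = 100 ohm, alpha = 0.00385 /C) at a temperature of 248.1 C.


The RTD equation: Rt = R0 * (1 + alpha * T).
Rt = 100 * (1 + 0.00385 * 248.1)
Rt = 100 * (1 + 0.955185)
Rt = 100 * 1.955185
Rt = 195.519 ohm

195.519 ohm


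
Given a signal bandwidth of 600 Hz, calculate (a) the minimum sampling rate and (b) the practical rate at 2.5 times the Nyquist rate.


By Nyquist theorem, fs_min = 2 * fmax.
fs_min = 2 * 600 = 1200 Hz
Practical rate = 2.5 * fs_min = 2.5 * 1200 = 3000 Hz

fs_min = 1200 Hz, fs_practical = 3000 Hz


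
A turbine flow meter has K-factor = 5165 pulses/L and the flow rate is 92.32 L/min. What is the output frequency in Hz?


Frequency = K * Q / 60 (converting L/min to L/s).
f = 5165 * 92.32 / 60
f = 476832.8 / 60
f = 7947.21 Hz

7947.21 Hz


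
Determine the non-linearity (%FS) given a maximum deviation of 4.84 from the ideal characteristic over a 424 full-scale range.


Linearity error = (max deviation / full scale) * 100%.
Linearity = (4.84 / 424) * 100
Linearity = 1.142 %FS

1.142 %FS


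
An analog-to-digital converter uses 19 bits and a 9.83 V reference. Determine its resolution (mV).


The resolution (LSB) of an ADC is Vref / 2^n.
LSB = 9.83 / 2^19
LSB = 9.83 / 524288
LSB = 1.875e-05 V = 0.01874924 mV

0.01874924 mV


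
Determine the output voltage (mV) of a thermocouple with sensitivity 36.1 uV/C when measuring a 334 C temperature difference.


The thermocouple output V = sensitivity * dT.
V = 36.1 uV/C * 334 C
V = 12057.4 uV
V = 12.057 mV

12.057 mV


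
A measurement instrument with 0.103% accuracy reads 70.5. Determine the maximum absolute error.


Absolute error = (accuracy% / 100) * reading.
Error = (0.103 / 100) * 70.5
Error = 0.00103 * 70.5
Error = 0.0726

0.0726


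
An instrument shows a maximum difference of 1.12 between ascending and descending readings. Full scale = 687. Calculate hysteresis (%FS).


Hysteresis = (max difference / full scale) * 100%.
H = (1.12 / 687) * 100
H = 0.163 %FS

0.163 %FS


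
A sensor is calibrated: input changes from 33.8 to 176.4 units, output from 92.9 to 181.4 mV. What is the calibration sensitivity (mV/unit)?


Sensitivity = (y2 - y1) / (x2 - x1).
S = (181.4 - 92.9) / (176.4 - 33.8)
S = 88.5 / 142.6
S = 0.6206 mV/unit

0.6206 mV/unit


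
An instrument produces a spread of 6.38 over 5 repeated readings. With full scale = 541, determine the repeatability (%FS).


Repeatability = (spread / full scale) * 100%.
R = (6.38 / 541) * 100
R = 1.179 %FS

1.179 %FS


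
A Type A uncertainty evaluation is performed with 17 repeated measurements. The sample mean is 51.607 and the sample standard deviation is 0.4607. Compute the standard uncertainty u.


The standard uncertainty for Type A evaluation is u = s / sqrt(n).
u = 0.4607 / sqrt(17)
u = 0.4607 / 4.1231
u = 0.1117

0.1117


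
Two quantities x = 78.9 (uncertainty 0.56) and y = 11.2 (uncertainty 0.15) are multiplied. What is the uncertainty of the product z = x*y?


For a product z = x*y, the relative uncertainty is:
uz/z = sqrt((ux/x)^2 + (uy/y)^2)
Relative uncertainties: ux/x = 0.56/78.9 = 0.007098
uy/y = 0.15/11.2 = 0.013393
z = 78.9 * 11.2 = 883.7
uz = 883.7 * sqrt(0.007098^2 + 0.013393^2) = 13.394

13.394


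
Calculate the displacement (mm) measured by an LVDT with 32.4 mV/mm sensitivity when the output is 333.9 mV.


Displacement = Vout / sensitivity.
d = 333.9 / 32.4
d = 10.306 mm

10.306 mm


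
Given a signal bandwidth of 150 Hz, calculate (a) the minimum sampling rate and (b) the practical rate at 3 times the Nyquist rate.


By Nyquist theorem, fs_min = 2 * fmax.
fs_min = 2 * 150 = 300 Hz
Practical rate = 3 * fs_min = 3 * 300 = 900 Hz

fs_min = 300 Hz, fs_practical = 900 Hz


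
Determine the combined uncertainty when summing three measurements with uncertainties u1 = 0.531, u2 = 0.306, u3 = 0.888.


For a sum of independent quantities, uc = sqrt(u1^2 + u2^2 + u3^2).
uc = sqrt(0.531^2 + 0.306^2 + 0.888^2)
uc = sqrt(0.281961 + 0.093636 + 0.788544)
uc = 1.079

1.079


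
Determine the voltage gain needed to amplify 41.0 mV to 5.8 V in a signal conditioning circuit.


Gain = Vout / Vin (converting to same units).
G = 5.8 V / 41.0 mV
G = 5800.0 mV / 41.0 mV
G = 141.46

141.46


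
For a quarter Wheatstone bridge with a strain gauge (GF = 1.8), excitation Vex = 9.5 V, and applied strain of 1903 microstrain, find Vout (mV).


Quarter bridge output: Vout = (GF * epsilon * Vex) / 4.
Vout = (1.8 * 1903e-6 * 9.5) / 4
Vout = 0.0325413 / 4 V
Vout = 0.00813533 V = 8.1353 mV

8.1353 mV


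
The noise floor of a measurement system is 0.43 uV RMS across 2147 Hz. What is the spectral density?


Noise spectral density = Vrms / sqrt(BW).
NSD = 0.43 / sqrt(2147)
NSD = 0.43 / 46.3357
NSD = 0.0093 uV/sqrt(Hz)

0.0093 uV/sqrt(Hz)


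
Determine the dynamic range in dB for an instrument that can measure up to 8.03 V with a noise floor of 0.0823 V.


Dynamic range = 20 * log10(Vmax / Vnoise).
DR = 20 * log10(8.03 / 0.0823)
DR = 20 * log10(97.57)
DR = 39.79 dB

39.79 dB


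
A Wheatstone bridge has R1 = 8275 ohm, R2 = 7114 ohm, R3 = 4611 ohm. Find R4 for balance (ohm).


At balance: R1*R4 = R2*R3, so R4 = R2*R3/R1.
R4 = 7114 * 4611 / 8275
R4 = 32802654 / 8275
R4 = 3964.07 ohm

3964.07 ohm


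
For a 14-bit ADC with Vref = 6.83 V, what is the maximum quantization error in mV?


The maximum quantization error is +/- LSB/2.
LSB = Vref / 2^n = 6.83 / 16384 = 0.00041687 V
Max error = LSB / 2 = 0.00041687 / 2 = 0.00020844 V
Max error = 0.2084 mV

0.2084 mV


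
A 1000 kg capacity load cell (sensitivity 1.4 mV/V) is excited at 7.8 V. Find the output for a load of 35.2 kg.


Vout = rated_output * Vex * (load / capacity).
Vout = 1.4 * 7.8 * (35.2 / 1000)
Vout = 1.4 * 7.8 * 0.0352
Vout = 0.384 mV

0.384 mV


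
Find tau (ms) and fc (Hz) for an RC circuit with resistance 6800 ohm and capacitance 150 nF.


Time constant: tau = R * C.
tau = 6800 * 1.50e-07 = 0.00102 s
tau = 1.02 ms
Cutoff frequency: fc = 1 / (2*pi*R*C).
fc = 1 / (2*pi*0.00102) = 156.03 Hz

tau = 1.02 ms, fc = 156.03 Hz


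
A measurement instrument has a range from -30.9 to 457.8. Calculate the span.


Span = upper range - lower range.
Span = 457.8 - (-30.9)
Span = 488.7

488.7


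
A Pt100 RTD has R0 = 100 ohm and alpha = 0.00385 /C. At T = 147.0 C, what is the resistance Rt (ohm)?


The RTD equation: Rt = R0 * (1 + alpha * T).
Rt = 100 * (1 + 0.00385 * 147.0)
Rt = 100 * (1 + 0.56595)
Rt = 100 * 1.56595
Rt = 156.595 ohm

156.595 ohm


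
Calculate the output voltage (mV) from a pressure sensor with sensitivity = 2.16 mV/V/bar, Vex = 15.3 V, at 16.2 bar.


Output = sensitivity * Vex * P.
Vout = 2.16 * 15.3 * 16.2
Vout = 33.048 * 16.2
Vout = 535.38 mV

535.38 mV


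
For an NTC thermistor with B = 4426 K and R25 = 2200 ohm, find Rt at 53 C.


NTC thermistor equation: Rt = R25 * exp(B * (1/T - 1/T25)).
T in Kelvin: 326.15 K, T25 = 298.15 K
1/T - 1/T25 = 1/326.15 - 1/298.15 = -0.00028794
B * (1/T - 1/T25) = 4426 * -0.00028794 = -1.2744
Rt = 2200 * exp(-1.2744) = 615.1 ohm

615.1 ohm


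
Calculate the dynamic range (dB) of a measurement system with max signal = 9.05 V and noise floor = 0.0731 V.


Dynamic range = 20 * log10(Vmax / Vnoise).
DR = 20 * log10(9.05 / 0.0731)
DR = 20 * log10(123.8)
DR = 41.85 dB

41.85 dB


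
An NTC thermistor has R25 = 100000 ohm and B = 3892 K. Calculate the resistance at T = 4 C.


NTC thermistor equation: Rt = R25 * exp(B * (1/T - 1/T25)).
T in Kelvin: 277.15 K, T25 = 298.15 K
1/T - 1/T25 = 1/277.15 - 1/298.15 = 0.00025414
B * (1/T - 1/T25) = 3892 * 0.00025414 = 0.9891
Rt = 100000 * exp(0.9891) = 268882.7 ohm

268882.7 ohm


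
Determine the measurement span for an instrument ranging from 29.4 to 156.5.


Span = upper range - lower range.
Span = 156.5 - (29.4)
Span = 127.1

127.1


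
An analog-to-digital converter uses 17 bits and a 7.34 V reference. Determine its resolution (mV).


The resolution (LSB) of an ADC is Vref / 2^n.
LSB = 7.34 / 2^17
LSB = 7.34 / 131072
LSB = 5.6e-05 V = 0.05599976 mV

0.05599976 mV


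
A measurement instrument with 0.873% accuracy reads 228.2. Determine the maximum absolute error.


Absolute error = (accuracy% / 100) * reading.
Error = (0.873 / 100) * 228.2
Error = 0.00873 * 228.2
Error = 1.9922

1.9922


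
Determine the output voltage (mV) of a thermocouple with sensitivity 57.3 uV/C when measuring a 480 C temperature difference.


The thermocouple output V = sensitivity * dT.
V = 57.3 uV/C * 480 C
V = 27504.0 uV
V = 27.504 mV

27.504 mV


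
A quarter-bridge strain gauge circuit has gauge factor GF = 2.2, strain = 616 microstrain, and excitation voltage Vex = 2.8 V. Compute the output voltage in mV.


Quarter bridge output: Vout = (GF * epsilon * Vex) / 4.
Vout = (2.2 * 616e-6 * 2.8) / 4
Vout = 0.00379456 / 4 V
Vout = 0.00094864 V = 0.9486 mV

0.9486 mV


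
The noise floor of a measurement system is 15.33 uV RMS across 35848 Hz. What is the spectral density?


Noise spectral density = Vrms / sqrt(BW).
NSD = 15.33 / sqrt(35848)
NSD = 15.33 / 189.3357
NSD = 0.081 uV/sqrt(Hz)

0.081 uV/sqrt(Hz)


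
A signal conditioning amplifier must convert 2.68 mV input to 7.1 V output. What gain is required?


Gain = Vout / Vin (converting to same units).
G = 7.1 V / 2.68 mV
G = 7100.0 mV / 2.68 mV
G = 2649.25

2649.25


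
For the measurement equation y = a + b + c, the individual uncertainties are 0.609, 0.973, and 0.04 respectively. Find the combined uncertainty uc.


For a sum of independent quantities, uc = sqrt(u1^2 + u2^2 + u3^2).
uc = sqrt(0.609^2 + 0.973^2 + 0.04^2)
uc = sqrt(0.370881 + 0.946729 + 0.0016)
uc = 1.1486

1.1486


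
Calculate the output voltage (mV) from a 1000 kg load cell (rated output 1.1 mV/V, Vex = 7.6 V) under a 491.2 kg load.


Vout = rated_output * Vex * (load / capacity).
Vout = 1.1 * 7.6 * (491.2 / 1000)
Vout = 1.1 * 7.6 * 0.4912
Vout = 4.106 mV

4.106 mV


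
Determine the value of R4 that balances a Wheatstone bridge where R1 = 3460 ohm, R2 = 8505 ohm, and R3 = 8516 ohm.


At balance: R1*R4 = R2*R3, so R4 = R2*R3/R1.
R4 = 8505 * 8516 / 3460
R4 = 72428580 / 3460
R4 = 20933.12 ohm

20933.12 ohm


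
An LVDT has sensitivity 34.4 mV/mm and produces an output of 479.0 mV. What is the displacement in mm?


Displacement = Vout / sensitivity.
d = 479.0 / 34.4
d = 13.924 mm

13.924 mm


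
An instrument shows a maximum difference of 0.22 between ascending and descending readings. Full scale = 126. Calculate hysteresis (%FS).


Hysteresis = (max difference / full scale) * 100%.
H = (0.22 / 126) * 100
H = 0.175 %FS

0.175 %FS


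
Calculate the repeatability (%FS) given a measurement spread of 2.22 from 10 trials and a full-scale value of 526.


Repeatability = (spread / full scale) * 100%.
R = (2.22 / 526) * 100
R = 0.422 %FS

0.422 %FS


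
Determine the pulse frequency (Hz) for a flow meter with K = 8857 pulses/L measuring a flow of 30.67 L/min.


Frequency = K * Q / 60 (converting L/min to L/s).
f = 8857 * 30.67 / 60
f = 271644.19 / 60
f = 4527.4 Hz

4527.4 Hz


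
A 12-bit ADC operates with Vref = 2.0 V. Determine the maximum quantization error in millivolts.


The maximum quantization error is +/- LSB/2.
LSB = Vref / 2^n = 2.0 / 4096 = 0.00048828 V
Max error = LSB / 2 = 0.00048828 / 2 = 0.00024414 V
Max error = 0.2441 mV

0.2441 mV


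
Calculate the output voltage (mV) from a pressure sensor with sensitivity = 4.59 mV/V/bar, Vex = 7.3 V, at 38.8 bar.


Output = sensitivity * Vex * P.
Vout = 4.59 * 7.3 * 38.8
Vout = 33.507 * 38.8
Vout = 1300.07 mV

1300.07 mV


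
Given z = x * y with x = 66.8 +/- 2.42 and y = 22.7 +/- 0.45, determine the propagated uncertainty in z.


For a product z = x*y, the relative uncertainty is:
uz/z = sqrt((ux/x)^2 + (uy/y)^2)
Relative uncertainties: ux/x = 2.42/66.8 = 0.036228
uy/y = 0.45/22.7 = 0.019824
z = 66.8 * 22.7 = 1516.4
uz = 1516.4 * sqrt(0.036228^2 + 0.019824^2) = 62.621

62.621


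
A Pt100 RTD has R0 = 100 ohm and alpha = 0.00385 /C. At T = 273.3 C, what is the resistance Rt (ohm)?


The RTD equation: Rt = R0 * (1 + alpha * T).
Rt = 100 * (1 + 0.00385 * 273.3)
Rt = 100 * (1 + 1.052205)
Rt = 100 * 2.052205
Rt = 205.22 ohm

205.22 ohm


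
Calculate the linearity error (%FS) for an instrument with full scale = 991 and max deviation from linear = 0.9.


Linearity error = (max deviation / full scale) * 100%.
Linearity = (0.9 / 991) * 100
Linearity = 0.091 %FS

0.091 %FS


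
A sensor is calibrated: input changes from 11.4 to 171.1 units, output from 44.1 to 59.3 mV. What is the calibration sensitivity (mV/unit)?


Sensitivity = (y2 - y1) / (x2 - x1).
S = (59.3 - 44.1) / (171.1 - 11.4)
S = 15.2 / 159.7
S = 0.0952 mV/unit

0.0952 mV/unit


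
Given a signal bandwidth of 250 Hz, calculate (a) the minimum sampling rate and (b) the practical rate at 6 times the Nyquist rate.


By Nyquist theorem, fs_min = 2 * fmax.
fs_min = 2 * 250 = 500 Hz
Practical rate = 6 * fs_min = 6 * 500 = 3000 Hz

fs_min = 500 Hz, fs_practical = 3000 Hz


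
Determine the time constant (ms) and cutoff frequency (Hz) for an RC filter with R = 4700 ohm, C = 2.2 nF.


Time constant: tau = R * C.
tau = 4700 * 2.20e-09 = 1.034e-05 s
tau = 0.0103 ms
Cutoff frequency: fc = 1 / (2*pi*R*C).
fc = 1 / (2*pi*1.034e-05) = 15392.16 Hz

tau = 0.0103 ms, fc = 15392.16 Hz


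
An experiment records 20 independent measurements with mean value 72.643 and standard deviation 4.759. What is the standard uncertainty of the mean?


The standard uncertainty for Type A evaluation is u = s / sqrt(n).
u = 4.759 / sqrt(20)
u = 4.759 / 4.4721
u = 1.0641

1.0641


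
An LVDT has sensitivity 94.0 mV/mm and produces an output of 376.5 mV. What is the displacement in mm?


Displacement = Vout / sensitivity.
d = 376.5 / 94.0
d = 4.005 mm

4.005 mm


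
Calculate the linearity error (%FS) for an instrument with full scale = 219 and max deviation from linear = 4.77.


Linearity error = (max deviation / full scale) * 100%.
Linearity = (4.77 / 219) * 100
Linearity = 2.178 %FS

2.178 %FS


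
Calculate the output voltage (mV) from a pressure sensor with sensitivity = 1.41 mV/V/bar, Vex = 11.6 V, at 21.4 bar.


Output = sensitivity * Vex * P.
Vout = 1.41 * 11.6 * 21.4
Vout = 16.356 * 21.4
Vout = 350.02 mV

350.02 mV


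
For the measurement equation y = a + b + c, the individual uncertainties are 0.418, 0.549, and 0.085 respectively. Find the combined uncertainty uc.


For a sum of independent quantities, uc = sqrt(u1^2 + u2^2 + u3^2).
uc = sqrt(0.418^2 + 0.549^2 + 0.085^2)
uc = sqrt(0.174724 + 0.301401 + 0.007225)
uc = 0.6952

0.6952


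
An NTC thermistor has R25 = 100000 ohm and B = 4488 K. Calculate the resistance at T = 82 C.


NTC thermistor equation: Rt = R25 * exp(B * (1/T - 1/T25)).
T in Kelvin: 355.15 K, T25 = 298.15 K
1/T - 1/T25 = 1/355.15 - 1/298.15 = -0.0005383
B * (1/T - 1/T25) = 4488 * -0.0005383 = -2.4159
Rt = 100000 * exp(-2.4159) = 8928.6 ohm

8928.6 ohm


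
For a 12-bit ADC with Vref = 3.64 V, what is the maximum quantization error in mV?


The maximum quantization error is +/- LSB/2.
LSB = Vref / 2^n = 3.64 / 4096 = 0.00088867 V
Max error = LSB / 2 = 0.00088867 / 2 = 0.00044434 V
Max error = 0.4443 mV

0.4443 mV


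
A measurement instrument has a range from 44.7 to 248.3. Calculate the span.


Span = upper range - lower range.
Span = 248.3 - (44.7)
Span = 203.6

203.6


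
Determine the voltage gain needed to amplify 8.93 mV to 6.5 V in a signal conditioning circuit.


Gain = Vout / Vin (converting to same units).
G = 6.5 V / 8.93 mV
G = 6500.0 mV / 8.93 mV
G = 727.88

727.88


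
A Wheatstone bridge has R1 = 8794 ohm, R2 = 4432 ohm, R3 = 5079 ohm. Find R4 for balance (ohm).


At balance: R1*R4 = R2*R3, so R4 = R2*R3/R1.
R4 = 4432 * 5079 / 8794
R4 = 22510128 / 8794
R4 = 2559.71 ohm

2559.71 ohm


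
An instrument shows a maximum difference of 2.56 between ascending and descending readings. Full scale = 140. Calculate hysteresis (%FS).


Hysteresis = (max difference / full scale) * 100%.
H = (2.56 / 140) * 100
H = 1.829 %FS

1.829 %FS


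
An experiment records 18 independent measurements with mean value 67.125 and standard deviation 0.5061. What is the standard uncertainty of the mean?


The standard uncertainty for Type A evaluation is u = s / sqrt(n).
u = 0.5061 / sqrt(18)
u = 0.5061 / 4.2426
u = 0.1193

0.1193


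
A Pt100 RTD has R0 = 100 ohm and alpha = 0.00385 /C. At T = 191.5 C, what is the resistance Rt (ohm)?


The RTD equation: Rt = R0 * (1 + alpha * T).
Rt = 100 * (1 + 0.00385 * 191.5)
Rt = 100 * (1 + 0.737275)
Rt = 100 * 1.737275
Rt = 173.727 ohm

173.727 ohm


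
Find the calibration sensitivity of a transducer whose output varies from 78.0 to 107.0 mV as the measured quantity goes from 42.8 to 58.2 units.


Sensitivity = (y2 - y1) / (x2 - x1).
S = (107.0 - 78.0) / (58.2 - 42.8)
S = 29.0 / 15.4
S = 1.8831 mV/unit

1.8831 mV/unit


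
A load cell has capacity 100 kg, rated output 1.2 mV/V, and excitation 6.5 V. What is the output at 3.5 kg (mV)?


Vout = rated_output * Vex * (load / capacity).
Vout = 1.2 * 6.5 * (3.5 / 100)
Vout = 1.2 * 6.5 * 0.035
Vout = 0.273 mV

0.273 mV


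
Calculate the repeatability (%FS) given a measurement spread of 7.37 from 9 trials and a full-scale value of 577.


Repeatability = (spread / full scale) * 100%.
R = (7.37 / 577) * 100
R = 1.277 %FS

1.277 %FS


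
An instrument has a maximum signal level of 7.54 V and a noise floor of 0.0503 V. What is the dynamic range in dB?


Dynamic range = 20 * log10(Vmax / Vnoise).
DR = 20 * log10(7.54 / 0.0503)
DR = 20 * log10(149.9)
DR = 43.52 dB

43.52 dB


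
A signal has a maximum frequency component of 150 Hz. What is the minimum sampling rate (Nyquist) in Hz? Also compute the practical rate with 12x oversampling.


By Nyquist theorem, fs_min = 2 * fmax.
fs_min = 2 * 150 = 300 Hz
Practical rate = 12 * fs_min = 12 * 300 = 3600 Hz

fs_min = 300 Hz, fs_practical = 3600 Hz


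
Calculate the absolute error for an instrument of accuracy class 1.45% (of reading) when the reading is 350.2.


Absolute error = (accuracy% / 100) * reading.
Error = (1.45 / 100) * 350.2
Error = 0.0145 * 350.2
Error = 5.0779

5.0779


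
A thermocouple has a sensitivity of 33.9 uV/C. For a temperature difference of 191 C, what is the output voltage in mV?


The thermocouple output V = sensitivity * dT.
V = 33.9 uV/C * 191 C
V = 6474.9 uV
V = 6.475 mV

6.475 mV


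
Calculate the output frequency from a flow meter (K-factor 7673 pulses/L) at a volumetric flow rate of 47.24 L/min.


Frequency = K * Q / 60 (converting L/min to L/s).
f = 7673 * 47.24 / 60
f = 362472.52 / 60
f = 6041.21 Hz

6041.21 Hz


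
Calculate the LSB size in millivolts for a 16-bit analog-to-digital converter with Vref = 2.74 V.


The resolution (LSB) of an ADC is Vref / 2^n.
LSB = 2.74 / 2^16
LSB = 2.74 / 65536
LSB = 4.181e-05 V = 0.04180908 mV

0.04180908 mV


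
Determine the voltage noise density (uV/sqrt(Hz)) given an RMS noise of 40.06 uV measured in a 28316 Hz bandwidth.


Noise spectral density = Vrms / sqrt(BW).
NSD = 40.06 / sqrt(28316)
NSD = 40.06 / 168.2736
NSD = 0.2381 uV/sqrt(Hz)

0.2381 uV/sqrt(Hz)


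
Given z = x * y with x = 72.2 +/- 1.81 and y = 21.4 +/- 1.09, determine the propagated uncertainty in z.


For a product z = x*y, the relative uncertainty is:
uz/z = sqrt((ux/x)^2 + (uy/y)^2)
Relative uncertainties: ux/x = 1.81/72.2 = 0.025069
uy/y = 1.09/21.4 = 0.050935
z = 72.2 * 21.4 = 1545.1
uz = 1545.1 * sqrt(0.025069^2 + 0.050935^2) = 87.714

87.714


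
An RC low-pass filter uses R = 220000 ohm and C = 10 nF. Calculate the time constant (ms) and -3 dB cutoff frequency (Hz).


Time constant: tau = R * C.
tau = 220000 * 1.00e-08 = 0.0022 s
tau = 2.2 ms
Cutoff frequency: fc = 1 / (2*pi*R*C).
fc = 1 / (2*pi*0.0022) = 72.34 Hz

tau = 2.2 ms, fc = 72.34 Hz


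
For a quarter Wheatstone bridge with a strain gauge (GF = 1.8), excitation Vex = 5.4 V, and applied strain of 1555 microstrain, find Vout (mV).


Quarter bridge output: Vout = (GF * epsilon * Vex) / 4.
Vout = (1.8 * 1555e-6 * 5.4) / 4
Vout = 0.0151146 / 4 V
Vout = 0.00377865 V = 3.7787 mV

3.7787 mV


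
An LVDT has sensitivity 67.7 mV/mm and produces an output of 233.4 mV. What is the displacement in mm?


Displacement = Vout / sensitivity.
d = 233.4 / 67.7
d = 3.448 mm

3.448 mm


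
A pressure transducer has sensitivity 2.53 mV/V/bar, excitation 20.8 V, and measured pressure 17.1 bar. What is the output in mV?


Output = sensitivity * Vex * P.
Vout = 2.53 * 20.8 * 17.1
Vout = 52.624 * 17.1
Vout = 899.87 mV

899.87 mV


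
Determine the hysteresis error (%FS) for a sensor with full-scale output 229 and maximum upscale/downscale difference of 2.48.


Hysteresis = (max difference / full scale) * 100%.
H = (2.48 / 229) * 100
H = 1.083 %FS

1.083 %FS


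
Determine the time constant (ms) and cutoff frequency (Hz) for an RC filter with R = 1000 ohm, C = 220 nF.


Time constant: tau = R * C.
tau = 1000 * 2.20e-07 = 0.00022 s
tau = 0.22 ms
Cutoff frequency: fc = 1 / (2*pi*R*C).
fc = 1 / (2*pi*0.00022) = 723.43 Hz

tau = 0.22 ms, fc = 723.43 Hz


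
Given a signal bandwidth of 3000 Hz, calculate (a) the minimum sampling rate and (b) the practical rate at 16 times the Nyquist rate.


By Nyquist theorem, fs_min = 2 * fmax.
fs_min = 2 * 3000 = 6000 Hz
Practical rate = 16 * fs_min = 16 * 6000 = 96000 Hz

fs_min = 6000 Hz, fs_practical = 96000 Hz


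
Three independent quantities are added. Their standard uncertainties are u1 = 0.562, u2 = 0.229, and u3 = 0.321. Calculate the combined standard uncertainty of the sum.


For a sum of independent quantities, uc = sqrt(u1^2 + u2^2 + u3^2).
uc = sqrt(0.562^2 + 0.229^2 + 0.321^2)
uc = sqrt(0.315844 + 0.052441 + 0.103041)
uc = 0.6865

0.6865


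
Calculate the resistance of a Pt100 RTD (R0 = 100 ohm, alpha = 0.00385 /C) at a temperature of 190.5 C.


The RTD equation: Rt = R0 * (1 + alpha * T).
Rt = 100 * (1 + 0.00385 * 190.5)
Rt = 100 * (1 + 0.733425)
Rt = 100 * 1.733425
Rt = 173.343 ohm

173.343 ohm


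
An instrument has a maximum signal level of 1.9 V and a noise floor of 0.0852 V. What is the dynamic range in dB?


Dynamic range = 20 * log10(Vmax / Vnoise).
DR = 20 * log10(1.9 / 0.0852)
DR = 20 * log10(22.3)
DR = 26.97 dB

26.97 dB


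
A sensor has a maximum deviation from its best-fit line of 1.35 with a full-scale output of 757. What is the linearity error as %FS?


Linearity error = (max deviation / full scale) * 100%.
Linearity = (1.35 / 757) * 100
Linearity = 0.178 %FS

0.178 %FS


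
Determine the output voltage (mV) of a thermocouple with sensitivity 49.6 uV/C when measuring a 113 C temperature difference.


The thermocouple output V = sensitivity * dT.
V = 49.6 uV/C * 113 C
V = 5604.8 uV
V = 5.605 mV

5.605 mV


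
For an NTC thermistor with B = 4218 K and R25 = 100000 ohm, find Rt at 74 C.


NTC thermistor equation: Rt = R25 * exp(B * (1/T - 1/T25)).
T in Kelvin: 347.15 K, T25 = 298.15 K
1/T - 1/T25 = 1/347.15 - 1/298.15 = -0.00047342
B * (1/T - 1/T25) = 4218 * -0.00047342 = -1.9969
Rt = 100000 * exp(-1.9969) = 13575.9 ohm

13575.9 ohm


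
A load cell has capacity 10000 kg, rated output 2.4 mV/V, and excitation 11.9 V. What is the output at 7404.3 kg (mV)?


Vout = rated_output * Vex * (load / capacity).
Vout = 2.4 * 11.9 * (7404.3 / 10000)
Vout = 2.4 * 11.9 * 0.74043
Vout = 21.147 mV

21.147 mV


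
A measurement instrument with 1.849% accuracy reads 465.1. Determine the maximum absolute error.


Absolute error = (accuracy% / 100) * reading.
Error = (1.849 / 100) * 465.1
Error = 0.01849 * 465.1
Error = 8.5997

8.5997


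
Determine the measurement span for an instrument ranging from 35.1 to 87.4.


Span = upper range - lower range.
Span = 87.4 - (35.1)
Span = 52.3

52.3


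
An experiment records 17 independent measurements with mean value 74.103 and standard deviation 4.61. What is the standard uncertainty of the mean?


The standard uncertainty for Type A evaluation is u = s / sqrt(n).
u = 4.61 / sqrt(17)
u = 4.61 / 4.1231
u = 1.1181

1.1181


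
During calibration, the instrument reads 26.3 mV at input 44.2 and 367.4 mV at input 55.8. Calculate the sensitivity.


Sensitivity = (y2 - y1) / (x2 - x1).
S = (367.4 - 26.3) / (55.8 - 44.2)
S = 341.1 / 11.6
S = 29.4052 mV/unit

29.4052 mV/unit


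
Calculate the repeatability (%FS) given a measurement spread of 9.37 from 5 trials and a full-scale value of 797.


Repeatability = (spread / full scale) * 100%.
R = (9.37 / 797) * 100
R = 1.176 %FS

1.176 %FS


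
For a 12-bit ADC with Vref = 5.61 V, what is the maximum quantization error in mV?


The maximum quantization error is +/- LSB/2.
LSB = Vref / 2^n = 5.61 / 4096 = 0.00136963 V
Max error = LSB / 2 = 0.00136963 / 2 = 0.00068481 V
Max error = 0.6848 mV

0.6848 mV


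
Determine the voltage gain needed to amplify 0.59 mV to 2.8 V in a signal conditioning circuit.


Gain = Vout / Vin (converting to same units).
G = 2.8 V / 0.59 mV
G = 2800.0 mV / 0.59 mV
G = 4745.76

4745.76


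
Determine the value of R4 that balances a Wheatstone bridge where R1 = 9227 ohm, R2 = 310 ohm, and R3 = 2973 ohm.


At balance: R1*R4 = R2*R3, so R4 = R2*R3/R1.
R4 = 310 * 2973 / 9227
R4 = 921630 / 9227
R4 = 99.88 ohm

99.88 ohm


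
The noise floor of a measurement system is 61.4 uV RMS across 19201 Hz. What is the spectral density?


Noise spectral density = Vrms / sqrt(BW).
NSD = 61.4 / sqrt(19201)
NSD = 61.4 / 138.5677
NSD = 0.4431 uV/sqrt(Hz)

0.4431 uV/sqrt(Hz)


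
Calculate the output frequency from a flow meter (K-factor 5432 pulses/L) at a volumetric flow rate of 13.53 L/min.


Frequency = K * Q / 60 (converting L/min to L/s).
f = 5432 * 13.53 / 60
f = 73494.96 / 60
f = 1224.92 Hz

1224.92 Hz


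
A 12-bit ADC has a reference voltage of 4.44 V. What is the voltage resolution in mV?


The resolution (LSB) of an ADC is Vref / 2^n.
LSB = 4.44 / 2^12
LSB = 4.44 / 4096
LSB = 0.00108398 V = 1.08398438 mV

1.08398438 mV


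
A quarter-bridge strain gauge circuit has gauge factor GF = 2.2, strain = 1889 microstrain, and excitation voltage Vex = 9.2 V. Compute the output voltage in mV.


Quarter bridge output: Vout = (GF * epsilon * Vex) / 4.
Vout = (2.2 * 1889e-6 * 9.2) / 4
Vout = 0.03823336 / 4 V
Vout = 0.00955834 V = 9.5583 mV

9.5583 mV


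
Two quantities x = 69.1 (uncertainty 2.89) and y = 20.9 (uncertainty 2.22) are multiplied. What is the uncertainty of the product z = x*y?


For a product z = x*y, the relative uncertainty is:
uz/z = sqrt((ux/x)^2 + (uy/y)^2)
Relative uncertainties: ux/x = 2.89/69.1 = 0.041823
uy/y = 2.22/20.9 = 0.10622
z = 69.1 * 20.9 = 1444.2
uz = 1444.2 * sqrt(0.041823^2 + 0.10622^2) = 164.865

164.865


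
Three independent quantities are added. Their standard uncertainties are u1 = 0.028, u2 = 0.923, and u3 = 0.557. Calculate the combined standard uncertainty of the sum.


For a sum of independent quantities, uc = sqrt(u1^2 + u2^2 + u3^2).
uc = sqrt(0.028^2 + 0.923^2 + 0.557^2)
uc = sqrt(0.000784 + 0.851929 + 0.310249)
uc = 1.0784

1.0784
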